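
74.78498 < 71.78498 False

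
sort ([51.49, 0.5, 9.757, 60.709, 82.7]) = [0.5, 9.757, 51.49, 60.709, 82.7]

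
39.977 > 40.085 False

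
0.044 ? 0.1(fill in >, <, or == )<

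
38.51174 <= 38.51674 True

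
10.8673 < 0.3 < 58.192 False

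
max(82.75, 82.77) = 82.77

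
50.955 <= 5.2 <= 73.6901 False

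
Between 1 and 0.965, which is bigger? 1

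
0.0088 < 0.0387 True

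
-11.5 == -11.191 False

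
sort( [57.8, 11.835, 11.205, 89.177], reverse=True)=[89.177, 57.8, 11.835, 11.205]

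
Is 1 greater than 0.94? Yes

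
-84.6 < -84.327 True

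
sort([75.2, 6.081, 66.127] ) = [6.081, 66.127, 75.2]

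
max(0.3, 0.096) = 0.3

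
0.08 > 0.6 False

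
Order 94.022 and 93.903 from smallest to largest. 93.903, 94.022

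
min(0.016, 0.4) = 0.016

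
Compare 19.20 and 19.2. They are equal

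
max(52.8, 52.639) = 52.8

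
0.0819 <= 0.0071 False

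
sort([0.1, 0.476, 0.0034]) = [0.0034, 0.1, 0.476]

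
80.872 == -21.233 False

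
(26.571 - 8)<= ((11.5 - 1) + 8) False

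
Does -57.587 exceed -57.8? Yes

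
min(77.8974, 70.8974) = 70.8974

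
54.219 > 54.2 True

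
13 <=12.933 False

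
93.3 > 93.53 False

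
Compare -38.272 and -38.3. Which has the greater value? -38.272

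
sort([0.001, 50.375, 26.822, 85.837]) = [0.001, 26.822, 50.375, 85.837]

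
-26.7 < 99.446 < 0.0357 False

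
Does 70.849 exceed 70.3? Yes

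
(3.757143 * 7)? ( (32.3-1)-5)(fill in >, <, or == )>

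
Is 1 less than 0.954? No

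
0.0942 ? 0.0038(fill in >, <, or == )>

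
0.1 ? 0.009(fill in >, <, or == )>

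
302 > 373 False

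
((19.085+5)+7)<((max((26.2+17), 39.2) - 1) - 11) True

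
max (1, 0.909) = 1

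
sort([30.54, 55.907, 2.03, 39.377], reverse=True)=[55.907, 39.377, 30.54, 2.03]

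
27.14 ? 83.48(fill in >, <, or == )<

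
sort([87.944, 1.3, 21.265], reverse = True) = [87.944, 21.265, 1.3]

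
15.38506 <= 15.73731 True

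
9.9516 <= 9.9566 True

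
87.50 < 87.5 False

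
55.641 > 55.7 False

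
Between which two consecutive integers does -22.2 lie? -23 and -22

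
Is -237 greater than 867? No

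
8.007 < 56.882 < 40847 True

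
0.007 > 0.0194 False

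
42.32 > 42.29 True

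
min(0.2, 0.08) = 0.08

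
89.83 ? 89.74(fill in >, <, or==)>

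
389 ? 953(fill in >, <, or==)<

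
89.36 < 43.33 False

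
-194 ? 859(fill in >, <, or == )<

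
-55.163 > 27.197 False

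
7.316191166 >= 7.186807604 True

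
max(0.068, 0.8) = 0.8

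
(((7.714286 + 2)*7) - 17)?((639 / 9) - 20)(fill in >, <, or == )>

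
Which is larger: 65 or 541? 541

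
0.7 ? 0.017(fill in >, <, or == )>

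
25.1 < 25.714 True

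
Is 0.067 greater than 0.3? No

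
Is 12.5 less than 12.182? No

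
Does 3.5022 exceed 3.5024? No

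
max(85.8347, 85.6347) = 85.8347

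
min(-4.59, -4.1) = -4.59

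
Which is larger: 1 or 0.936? 1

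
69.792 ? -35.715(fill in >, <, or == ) >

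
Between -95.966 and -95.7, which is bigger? -95.7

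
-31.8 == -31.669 False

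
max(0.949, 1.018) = 1.018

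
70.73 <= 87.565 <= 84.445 False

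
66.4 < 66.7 True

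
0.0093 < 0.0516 True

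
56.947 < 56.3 False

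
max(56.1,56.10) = 56.10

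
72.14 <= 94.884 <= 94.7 False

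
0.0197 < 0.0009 False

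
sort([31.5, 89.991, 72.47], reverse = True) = [89.991, 72.47, 31.5]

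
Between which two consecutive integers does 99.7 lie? 99 and 100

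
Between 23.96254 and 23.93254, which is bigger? 23.96254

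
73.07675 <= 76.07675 True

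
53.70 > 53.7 False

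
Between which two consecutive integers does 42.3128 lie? 42 and 43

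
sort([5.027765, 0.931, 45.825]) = [0.931, 5.027765, 45.825]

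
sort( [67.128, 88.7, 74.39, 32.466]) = [32.466, 67.128, 74.39, 88.7]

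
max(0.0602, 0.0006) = 0.0602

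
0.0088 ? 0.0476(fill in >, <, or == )<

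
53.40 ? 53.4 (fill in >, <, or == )==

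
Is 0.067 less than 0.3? Yes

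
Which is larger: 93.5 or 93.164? 93.5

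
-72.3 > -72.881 True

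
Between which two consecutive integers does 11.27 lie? 11 and 12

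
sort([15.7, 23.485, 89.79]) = [15.7, 23.485, 89.79]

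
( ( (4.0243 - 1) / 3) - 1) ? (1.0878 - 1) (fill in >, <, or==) <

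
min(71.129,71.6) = 71.129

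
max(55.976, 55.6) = 55.976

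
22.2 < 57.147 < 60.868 True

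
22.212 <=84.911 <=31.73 False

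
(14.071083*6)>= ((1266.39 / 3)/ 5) True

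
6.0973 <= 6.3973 True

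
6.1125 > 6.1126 False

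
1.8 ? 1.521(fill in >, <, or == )>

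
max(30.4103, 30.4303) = 30.4303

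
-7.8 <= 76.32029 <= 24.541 False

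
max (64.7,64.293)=64.7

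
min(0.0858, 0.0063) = 0.0063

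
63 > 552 False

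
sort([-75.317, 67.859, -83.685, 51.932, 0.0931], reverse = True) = [67.859, 51.932, 0.0931, -75.317, -83.685]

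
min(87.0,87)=87.0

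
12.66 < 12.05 False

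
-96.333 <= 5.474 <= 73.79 True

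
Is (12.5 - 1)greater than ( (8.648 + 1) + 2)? No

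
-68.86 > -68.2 False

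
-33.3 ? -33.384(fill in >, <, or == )>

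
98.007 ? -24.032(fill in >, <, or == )>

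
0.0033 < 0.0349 True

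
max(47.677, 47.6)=47.677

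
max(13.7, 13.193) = 13.7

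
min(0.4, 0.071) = 0.071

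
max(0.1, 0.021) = 0.1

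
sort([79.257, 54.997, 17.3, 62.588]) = [17.3, 54.997, 62.588, 79.257]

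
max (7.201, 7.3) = 7.3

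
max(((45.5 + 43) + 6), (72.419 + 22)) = 94.5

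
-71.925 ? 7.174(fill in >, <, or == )<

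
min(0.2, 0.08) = 0.08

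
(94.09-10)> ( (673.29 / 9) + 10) False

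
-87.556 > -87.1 False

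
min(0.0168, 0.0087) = 0.0087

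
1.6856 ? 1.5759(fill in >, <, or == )>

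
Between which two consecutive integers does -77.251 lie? -78 and -77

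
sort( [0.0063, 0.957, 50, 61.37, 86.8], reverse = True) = [86.8, 61.37, 50, 0.957, 0.0063]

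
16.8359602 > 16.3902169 True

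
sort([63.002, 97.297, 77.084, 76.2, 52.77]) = [52.77, 63.002, 76.2, 77.084, 97.297]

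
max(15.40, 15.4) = 15.4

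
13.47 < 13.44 False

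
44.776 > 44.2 True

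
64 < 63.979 False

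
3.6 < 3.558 False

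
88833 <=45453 False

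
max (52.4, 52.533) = 52.533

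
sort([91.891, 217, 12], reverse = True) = [217, 91.891, 12]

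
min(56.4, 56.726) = 56.4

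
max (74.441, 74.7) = 74.7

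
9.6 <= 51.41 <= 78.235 True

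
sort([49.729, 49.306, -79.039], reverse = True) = [49.729, 49.306, -79.039]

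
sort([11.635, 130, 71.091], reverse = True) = [130, 71.091, 11.635]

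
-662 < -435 True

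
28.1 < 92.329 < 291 True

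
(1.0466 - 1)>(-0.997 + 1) True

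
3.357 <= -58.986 False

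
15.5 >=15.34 True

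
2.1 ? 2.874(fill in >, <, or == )<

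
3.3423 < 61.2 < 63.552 True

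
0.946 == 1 False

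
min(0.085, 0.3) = 0.085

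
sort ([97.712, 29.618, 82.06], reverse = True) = [97.712, 82.06, 29.618]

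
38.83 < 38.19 False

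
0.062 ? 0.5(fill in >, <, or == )<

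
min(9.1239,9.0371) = 9.0371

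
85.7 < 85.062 False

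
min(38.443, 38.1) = 38.1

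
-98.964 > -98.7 False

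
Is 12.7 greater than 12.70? No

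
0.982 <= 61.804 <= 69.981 True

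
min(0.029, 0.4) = 0.029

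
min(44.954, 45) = 44.954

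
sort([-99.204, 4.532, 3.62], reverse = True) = [4.532, 3.62, -99.204]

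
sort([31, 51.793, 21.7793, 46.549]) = [21.7793, 31, 46.549, 51.793]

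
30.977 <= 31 True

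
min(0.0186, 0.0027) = 0.0027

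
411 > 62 True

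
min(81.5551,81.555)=81.555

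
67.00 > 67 False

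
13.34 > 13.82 False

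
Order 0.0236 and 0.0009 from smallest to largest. 0.0009, 0.0236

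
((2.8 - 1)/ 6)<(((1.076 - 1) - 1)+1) False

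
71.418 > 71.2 True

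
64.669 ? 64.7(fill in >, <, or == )<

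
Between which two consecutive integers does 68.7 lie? 68 and 69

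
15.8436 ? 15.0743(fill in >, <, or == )>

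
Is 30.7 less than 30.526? No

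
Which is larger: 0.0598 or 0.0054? 0.0598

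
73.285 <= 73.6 True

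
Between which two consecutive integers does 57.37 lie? 57 and 58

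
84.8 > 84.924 False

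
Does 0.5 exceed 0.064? Yes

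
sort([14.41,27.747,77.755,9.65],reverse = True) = [77.755,27.747,14.41,9.65]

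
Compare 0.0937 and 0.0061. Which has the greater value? 0.0937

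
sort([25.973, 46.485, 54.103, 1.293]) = [1.293, 25.973, 46.485, 54.103]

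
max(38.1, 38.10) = 38.10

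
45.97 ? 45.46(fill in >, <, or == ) >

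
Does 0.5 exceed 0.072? Yes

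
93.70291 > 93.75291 False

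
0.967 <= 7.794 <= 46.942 True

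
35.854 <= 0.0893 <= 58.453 False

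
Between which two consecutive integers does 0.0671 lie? 0 and 1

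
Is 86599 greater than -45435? Yes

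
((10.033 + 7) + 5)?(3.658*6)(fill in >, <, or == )>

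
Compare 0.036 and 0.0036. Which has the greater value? 0.036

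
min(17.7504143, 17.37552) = 17.37552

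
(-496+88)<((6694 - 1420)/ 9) True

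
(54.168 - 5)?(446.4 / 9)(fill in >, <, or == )<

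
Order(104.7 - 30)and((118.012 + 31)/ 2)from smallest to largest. ((118.012 + 31)/ 2), (104.7 - 30)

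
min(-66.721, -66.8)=-66.8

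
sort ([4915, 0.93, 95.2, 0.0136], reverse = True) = [4915, 95.2, 0.93, 0.0136]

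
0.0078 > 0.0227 False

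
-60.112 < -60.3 False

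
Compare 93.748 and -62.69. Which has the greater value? 93.748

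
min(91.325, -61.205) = -61.205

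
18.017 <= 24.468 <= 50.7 True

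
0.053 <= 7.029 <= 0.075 False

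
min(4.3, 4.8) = 4.3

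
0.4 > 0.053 True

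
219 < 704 True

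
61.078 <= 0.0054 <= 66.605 False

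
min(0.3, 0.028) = 0.028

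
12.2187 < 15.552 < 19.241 True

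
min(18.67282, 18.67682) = 18.67282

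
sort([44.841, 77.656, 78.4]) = [44.841, 77.656, 78.4]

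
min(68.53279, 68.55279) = 68.53279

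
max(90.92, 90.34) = 90.92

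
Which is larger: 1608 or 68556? 68556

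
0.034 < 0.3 True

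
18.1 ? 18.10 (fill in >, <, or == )==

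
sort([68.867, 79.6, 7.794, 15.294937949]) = [7.794, 15.294937949, 68.867, 79.6]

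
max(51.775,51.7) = 51.775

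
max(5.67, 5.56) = 5.67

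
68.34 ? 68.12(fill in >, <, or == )>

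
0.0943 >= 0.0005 True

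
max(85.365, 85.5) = 85.5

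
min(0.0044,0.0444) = 0.0044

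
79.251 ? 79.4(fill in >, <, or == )<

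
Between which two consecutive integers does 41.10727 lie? 41 and 42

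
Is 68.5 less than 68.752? Yes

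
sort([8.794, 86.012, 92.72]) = [8.794, 86.012, 92.72]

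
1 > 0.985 True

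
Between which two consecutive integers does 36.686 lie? 36 and 37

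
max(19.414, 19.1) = 19.414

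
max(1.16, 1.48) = 1.48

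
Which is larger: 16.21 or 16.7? 16.7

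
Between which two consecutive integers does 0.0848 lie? 0 and 1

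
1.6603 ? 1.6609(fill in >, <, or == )<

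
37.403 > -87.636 True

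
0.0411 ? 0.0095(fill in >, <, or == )>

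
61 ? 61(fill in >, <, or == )==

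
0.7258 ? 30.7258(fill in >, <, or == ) <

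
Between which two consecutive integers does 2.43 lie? 2 and 3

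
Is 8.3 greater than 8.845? No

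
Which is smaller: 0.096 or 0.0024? 0.0024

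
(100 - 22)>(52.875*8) False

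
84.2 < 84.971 True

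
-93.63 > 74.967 False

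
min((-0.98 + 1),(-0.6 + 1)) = 0.02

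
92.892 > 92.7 True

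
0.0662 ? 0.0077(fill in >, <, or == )>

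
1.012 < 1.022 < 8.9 True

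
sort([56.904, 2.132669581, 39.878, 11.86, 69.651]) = [2.132669581, 11.86, 39.878, 56.904, 69.651]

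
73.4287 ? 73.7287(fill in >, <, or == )<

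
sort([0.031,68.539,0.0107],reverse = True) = [68.539,0.031,0.0107]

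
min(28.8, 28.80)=28.8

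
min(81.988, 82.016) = 81.988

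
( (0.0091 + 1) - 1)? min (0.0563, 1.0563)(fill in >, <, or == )<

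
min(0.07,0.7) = 0.07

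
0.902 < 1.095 True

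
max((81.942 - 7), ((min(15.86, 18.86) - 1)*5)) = 74.942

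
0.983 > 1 False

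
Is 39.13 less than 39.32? Yes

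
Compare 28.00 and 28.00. They are equal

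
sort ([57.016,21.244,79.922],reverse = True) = [79.922,57.016,21.244]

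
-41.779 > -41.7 False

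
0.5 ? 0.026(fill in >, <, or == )>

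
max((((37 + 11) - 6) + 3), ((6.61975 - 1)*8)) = 45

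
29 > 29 False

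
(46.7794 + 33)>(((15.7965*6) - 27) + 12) True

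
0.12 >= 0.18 False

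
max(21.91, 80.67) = 80.67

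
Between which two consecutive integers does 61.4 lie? 61 and 62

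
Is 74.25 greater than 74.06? Yes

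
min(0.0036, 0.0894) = 0.0036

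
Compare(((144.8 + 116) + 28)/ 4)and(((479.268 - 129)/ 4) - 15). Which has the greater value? (((479.268 - 129)/ 4) - 15)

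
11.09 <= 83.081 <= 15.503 False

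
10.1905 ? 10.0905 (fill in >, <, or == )>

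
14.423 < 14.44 True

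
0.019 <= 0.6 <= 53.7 True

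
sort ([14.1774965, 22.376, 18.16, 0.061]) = [0.061, 14.1774965, 18.16, 22.376]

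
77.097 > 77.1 False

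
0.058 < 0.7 True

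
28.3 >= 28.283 True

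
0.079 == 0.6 False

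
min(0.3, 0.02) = 0.02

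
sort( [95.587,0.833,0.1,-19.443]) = [-19.443,0.1,0.833,95.587]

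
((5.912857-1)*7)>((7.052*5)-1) True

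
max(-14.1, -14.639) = -14.1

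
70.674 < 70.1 False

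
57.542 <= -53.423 False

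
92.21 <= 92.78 True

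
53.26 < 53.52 True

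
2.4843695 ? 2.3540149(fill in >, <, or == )>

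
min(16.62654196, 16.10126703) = 16.10126703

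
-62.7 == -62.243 False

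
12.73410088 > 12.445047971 True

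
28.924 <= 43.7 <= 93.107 True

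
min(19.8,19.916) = 19.8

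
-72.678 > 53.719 False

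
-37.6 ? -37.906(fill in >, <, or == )>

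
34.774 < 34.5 False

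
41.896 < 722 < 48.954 False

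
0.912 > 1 False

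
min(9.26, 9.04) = 9.04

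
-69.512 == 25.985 False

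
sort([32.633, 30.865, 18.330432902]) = [18.330432902, 30.865, 32.633]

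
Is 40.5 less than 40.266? No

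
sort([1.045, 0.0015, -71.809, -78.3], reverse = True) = [1.045, 0.0015, -71.809, -78.3]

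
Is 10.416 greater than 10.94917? No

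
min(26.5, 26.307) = 26.307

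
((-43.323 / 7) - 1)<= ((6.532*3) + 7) True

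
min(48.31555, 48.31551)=48.31551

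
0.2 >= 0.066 True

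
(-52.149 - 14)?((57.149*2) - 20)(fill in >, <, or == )<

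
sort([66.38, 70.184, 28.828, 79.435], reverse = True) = [79.435, 70.184, 66.38, 28.828]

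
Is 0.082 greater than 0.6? No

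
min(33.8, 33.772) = 33.772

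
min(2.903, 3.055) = 2.903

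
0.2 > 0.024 True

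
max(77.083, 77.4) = 77.4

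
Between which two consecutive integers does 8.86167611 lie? 8 and 9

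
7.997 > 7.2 True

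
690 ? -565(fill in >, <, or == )>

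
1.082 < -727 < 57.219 False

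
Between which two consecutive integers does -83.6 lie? -84 and -83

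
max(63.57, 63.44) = 63.57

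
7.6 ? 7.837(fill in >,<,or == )<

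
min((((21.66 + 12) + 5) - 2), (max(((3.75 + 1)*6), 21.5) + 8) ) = 36.5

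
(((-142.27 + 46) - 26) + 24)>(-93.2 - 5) False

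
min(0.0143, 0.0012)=0.0012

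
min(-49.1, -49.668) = -49.668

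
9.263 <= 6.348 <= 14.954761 False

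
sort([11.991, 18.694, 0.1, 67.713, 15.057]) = [0.1, 11.991, 15.057, 18.694, 67.713]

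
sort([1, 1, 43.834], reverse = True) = [43.834, 1, 1]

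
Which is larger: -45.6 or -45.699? -45.6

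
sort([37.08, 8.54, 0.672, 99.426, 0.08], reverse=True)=[99.426, 37.08, 8.54, 0.672, 0.08]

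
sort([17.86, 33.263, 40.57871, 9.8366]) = [9.8366, 17.86, 33.263, 40.57871]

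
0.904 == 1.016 False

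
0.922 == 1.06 False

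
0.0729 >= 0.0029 True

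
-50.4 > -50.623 True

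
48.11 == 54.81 False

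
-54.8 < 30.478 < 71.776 True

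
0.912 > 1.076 False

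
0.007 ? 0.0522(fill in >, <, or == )<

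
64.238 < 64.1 False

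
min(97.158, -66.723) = -66.723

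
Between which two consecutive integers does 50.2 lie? 50 and 51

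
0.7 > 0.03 True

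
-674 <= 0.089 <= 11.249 True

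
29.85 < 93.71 True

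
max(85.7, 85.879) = 85.879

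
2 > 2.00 False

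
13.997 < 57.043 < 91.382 True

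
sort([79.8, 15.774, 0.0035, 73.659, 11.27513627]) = [0.0035, 11.27513627, 15.774, 73.659, 79.8]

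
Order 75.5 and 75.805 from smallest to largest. 75.5, 75.805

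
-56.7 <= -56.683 True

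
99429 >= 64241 True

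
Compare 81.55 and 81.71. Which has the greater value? 81.71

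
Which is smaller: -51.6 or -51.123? -51.6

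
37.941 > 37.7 True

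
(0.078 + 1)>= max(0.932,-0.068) True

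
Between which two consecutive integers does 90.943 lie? 90 and 91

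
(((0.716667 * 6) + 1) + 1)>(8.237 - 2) True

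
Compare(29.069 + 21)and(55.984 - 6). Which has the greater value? (29.069 + 21)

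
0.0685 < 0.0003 False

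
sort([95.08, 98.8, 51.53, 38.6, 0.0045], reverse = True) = [98.8, 95.08, 51.53, 38.6, 0.0045]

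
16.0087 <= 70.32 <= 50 False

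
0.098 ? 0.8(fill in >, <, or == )<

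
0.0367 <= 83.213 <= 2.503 False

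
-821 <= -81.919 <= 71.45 True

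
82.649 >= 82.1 True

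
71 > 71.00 False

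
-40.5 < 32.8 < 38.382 True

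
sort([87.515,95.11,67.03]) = [67.03,87.515,95.11]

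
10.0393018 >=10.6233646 False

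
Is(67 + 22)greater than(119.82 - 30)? No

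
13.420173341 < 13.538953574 True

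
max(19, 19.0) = 19.0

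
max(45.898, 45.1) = 45.898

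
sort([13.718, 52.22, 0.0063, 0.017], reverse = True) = [52.22, 13.718, 0.017, 0.0063]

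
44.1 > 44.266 False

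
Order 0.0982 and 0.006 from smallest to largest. 0.006, 0.0982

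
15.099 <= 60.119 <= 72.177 True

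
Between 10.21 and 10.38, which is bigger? 10.38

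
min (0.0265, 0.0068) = 0.0068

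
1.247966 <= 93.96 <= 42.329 False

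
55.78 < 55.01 False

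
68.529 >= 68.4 True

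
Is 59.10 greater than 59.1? No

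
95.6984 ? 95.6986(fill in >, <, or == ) <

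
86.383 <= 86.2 False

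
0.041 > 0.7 False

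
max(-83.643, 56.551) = 56.551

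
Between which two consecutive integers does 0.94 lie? 0 and 1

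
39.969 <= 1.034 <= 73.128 False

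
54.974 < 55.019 True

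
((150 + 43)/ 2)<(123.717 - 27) True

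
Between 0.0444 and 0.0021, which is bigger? 0.0444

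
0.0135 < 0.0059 False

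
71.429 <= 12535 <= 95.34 False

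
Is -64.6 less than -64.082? Yes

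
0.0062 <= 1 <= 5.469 True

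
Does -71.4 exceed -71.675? Yes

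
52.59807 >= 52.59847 False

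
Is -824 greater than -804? No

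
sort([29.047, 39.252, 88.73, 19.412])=[19.412, 29.047, 39.252, 88.73]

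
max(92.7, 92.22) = 92.7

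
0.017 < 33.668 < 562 True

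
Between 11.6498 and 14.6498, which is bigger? 14.6498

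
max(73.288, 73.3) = 73.3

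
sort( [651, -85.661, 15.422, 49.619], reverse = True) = [651, 49.619, 15.422, -85.661]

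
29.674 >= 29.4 True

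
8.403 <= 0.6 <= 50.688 False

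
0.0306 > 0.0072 True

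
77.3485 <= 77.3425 False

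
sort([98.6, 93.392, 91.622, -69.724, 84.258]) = [-69.724, 84.258, 91.622, 93.392, 98.6]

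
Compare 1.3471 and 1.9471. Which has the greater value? 1.9471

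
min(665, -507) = -507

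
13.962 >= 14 False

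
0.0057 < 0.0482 True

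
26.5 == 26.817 False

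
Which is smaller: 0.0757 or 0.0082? 0.0082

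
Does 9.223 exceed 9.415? No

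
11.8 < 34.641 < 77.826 True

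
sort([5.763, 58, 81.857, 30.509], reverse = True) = [81.857, 58, 30.509, 5.763]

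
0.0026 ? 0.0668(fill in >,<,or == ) <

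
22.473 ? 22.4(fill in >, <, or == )>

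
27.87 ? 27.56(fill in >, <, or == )>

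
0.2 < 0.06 False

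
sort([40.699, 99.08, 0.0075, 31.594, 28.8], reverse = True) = [99.08, 40.699, 31.594, 28.8, 0.0075]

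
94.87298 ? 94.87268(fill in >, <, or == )>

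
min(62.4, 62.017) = 62.017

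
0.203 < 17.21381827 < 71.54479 True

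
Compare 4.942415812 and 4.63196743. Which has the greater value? 4.942415812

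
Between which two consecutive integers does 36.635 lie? 36 and 37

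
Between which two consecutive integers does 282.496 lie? 282 and 283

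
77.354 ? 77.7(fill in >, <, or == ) <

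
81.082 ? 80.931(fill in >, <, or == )>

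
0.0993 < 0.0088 False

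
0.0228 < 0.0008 False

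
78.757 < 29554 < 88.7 False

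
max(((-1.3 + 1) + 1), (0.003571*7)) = 0.7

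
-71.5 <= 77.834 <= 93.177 True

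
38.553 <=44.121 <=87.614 True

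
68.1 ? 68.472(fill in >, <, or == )<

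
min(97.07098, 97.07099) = 97.07098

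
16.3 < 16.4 True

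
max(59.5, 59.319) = 59.5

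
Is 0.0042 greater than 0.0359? No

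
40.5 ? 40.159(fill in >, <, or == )>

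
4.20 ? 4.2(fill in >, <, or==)==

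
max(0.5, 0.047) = 0.5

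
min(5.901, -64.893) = -64.893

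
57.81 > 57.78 True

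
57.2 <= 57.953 True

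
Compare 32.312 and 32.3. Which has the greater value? 32.312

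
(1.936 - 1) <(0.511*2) True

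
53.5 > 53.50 False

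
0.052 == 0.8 False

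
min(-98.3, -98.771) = -98.771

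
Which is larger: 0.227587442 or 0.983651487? 0.983651487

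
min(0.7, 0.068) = 0.068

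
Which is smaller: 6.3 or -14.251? -14.251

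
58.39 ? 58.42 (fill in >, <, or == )<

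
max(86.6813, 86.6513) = 86.6813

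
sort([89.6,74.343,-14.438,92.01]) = [-14.438,74.343,89.6,92.01]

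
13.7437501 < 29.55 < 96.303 True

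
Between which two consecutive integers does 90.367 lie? 90 and 91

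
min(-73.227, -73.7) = -73.7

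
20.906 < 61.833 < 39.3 False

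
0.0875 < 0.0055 False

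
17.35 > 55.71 False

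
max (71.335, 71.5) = 71.5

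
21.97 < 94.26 True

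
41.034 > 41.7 False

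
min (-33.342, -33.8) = -33.8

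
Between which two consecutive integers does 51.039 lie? 51 and 52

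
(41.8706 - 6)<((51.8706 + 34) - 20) True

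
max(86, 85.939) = 86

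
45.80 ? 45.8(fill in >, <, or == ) ==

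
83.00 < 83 False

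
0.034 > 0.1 False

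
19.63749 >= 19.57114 True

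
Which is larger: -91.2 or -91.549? -91.2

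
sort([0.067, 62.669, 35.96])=[0.067, 35.96, 62.669]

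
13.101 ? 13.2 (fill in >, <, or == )<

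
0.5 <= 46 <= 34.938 False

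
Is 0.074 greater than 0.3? No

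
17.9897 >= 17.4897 True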